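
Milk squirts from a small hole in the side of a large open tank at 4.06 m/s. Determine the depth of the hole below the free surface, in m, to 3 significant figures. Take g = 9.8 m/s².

h ≈ 0.841 m

For a small hole in a large open tank, ½v² = gh, giving h = v²/(2g).
h = 4.06²/(2·9.8) = 16.5/19.60 = 0.841 m.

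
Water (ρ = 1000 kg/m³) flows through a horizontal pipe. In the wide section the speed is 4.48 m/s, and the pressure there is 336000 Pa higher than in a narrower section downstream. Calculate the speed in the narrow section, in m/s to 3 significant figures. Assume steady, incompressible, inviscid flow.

Along the level pipe P + ½ρv² is conserved, hence v₂² = v₁² + 2(P₁ − P₂)/ρ.
v₂ = √(4.48² + 2·336000/1000) = √(20.1 + 672) = 26.3 m/s.

v₂ = 26.3 m/s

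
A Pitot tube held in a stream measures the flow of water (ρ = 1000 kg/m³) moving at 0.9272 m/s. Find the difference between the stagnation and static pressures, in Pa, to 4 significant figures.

Bernoulli between the free stream and the stagnation point: ½ρv² = P_stag − P_static.
ΔP = ½·1000·0.9272² = 429.8 Pa.

ΔP ≈ 429.8 Pa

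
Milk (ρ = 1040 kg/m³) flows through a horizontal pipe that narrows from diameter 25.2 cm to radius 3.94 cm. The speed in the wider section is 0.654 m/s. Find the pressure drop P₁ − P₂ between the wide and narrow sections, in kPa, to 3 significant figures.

The volume flow rate is constant, so v₂ = (A₁/A₂)v₁ = (499/48.8)·0.654 = 6.69 m/s.
Along the horizontal streamline, P + ½ρv² is constant.
P₁ − P₂ = ½·1040·(6.69² − 0.654²) = ½·1040·44.3 = 23000 Pa.

23.0 kPa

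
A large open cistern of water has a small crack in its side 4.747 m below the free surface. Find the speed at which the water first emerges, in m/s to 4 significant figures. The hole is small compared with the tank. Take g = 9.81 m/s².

v = 9.651 m/s

The surface is effectively still and both ends are open, so ½v² = gh and v = √(2·9.81·4.747) = 9.651 m/s.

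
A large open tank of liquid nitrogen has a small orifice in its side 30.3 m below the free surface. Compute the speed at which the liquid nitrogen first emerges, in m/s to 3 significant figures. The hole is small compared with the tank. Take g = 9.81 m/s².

v = 24.4 m/s

Torricelli's result v = √(2gh) gives v = √(2·9.81·30.3) = 24.4 m/s.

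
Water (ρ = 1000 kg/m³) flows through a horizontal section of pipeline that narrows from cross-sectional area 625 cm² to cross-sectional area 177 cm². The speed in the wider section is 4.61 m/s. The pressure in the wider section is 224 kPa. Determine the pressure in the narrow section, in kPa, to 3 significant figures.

P₂ = 102 kPa

By continuity, v₂ = v₁·A₁/A₂ = 4.61·(625/177) = 16.3 m/s.
Along the horizontal streamline, P + ½ρv² is constant.
P₂ = P₁ − ½ρ(v₂² − v₁²) = 224000 − ½·1000·(16.3² − 4.61²) = 224000 − 122000 = 102000 Pa.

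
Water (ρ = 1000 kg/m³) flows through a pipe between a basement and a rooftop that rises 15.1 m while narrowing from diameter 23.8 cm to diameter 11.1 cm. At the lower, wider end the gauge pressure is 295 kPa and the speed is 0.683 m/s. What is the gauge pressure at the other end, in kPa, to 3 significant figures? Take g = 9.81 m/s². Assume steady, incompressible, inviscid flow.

Mass conservation (A₁v₁ = A₂v₂) gives v₂ = 0.683 × 445/96.8 = 3.14 m/s.
Energy conservation along the streamline gives P₂ = P₁ − ½ρ(v₂² − v₁²) − ρg(h₂ − h₁).
P₂ = 295000 + ½·1000·(0.683² − 3.14²) − 1000·9.81·(+15.1) = 295000 + (-4700) − (148000) = 142000 Pa.

P₂ ≈ 142 kPa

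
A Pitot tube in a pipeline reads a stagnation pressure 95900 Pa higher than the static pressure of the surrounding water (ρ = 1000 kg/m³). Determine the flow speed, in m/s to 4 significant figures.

The dynamic pressure equals the rise in static pressure at the stagnation point: ΔP = ½ρv².
v = √(2ΔP/ρ) = √(2·95900/1000) = 13.85 m/s.

13.85 m/s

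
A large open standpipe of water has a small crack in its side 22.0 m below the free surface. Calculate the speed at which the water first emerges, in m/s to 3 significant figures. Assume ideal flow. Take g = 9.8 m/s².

v ≈ 20.8 m/s

With the surface at rest and both surface and jet at atmospheric pressure, Bernoulli gives ρg h = ½ρv², so v = √(2gh) = √(2·9.8·22.0) = 20.8 m/s.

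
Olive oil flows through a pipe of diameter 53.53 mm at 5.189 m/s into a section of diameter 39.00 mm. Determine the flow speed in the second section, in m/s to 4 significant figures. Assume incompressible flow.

The volume flow rate is constant, so v₂ = (A₁/A₂)v₁ = (22.51/11.95)·5.189 = 9.776 m/s.

v₂ ≈ 9.776 m/s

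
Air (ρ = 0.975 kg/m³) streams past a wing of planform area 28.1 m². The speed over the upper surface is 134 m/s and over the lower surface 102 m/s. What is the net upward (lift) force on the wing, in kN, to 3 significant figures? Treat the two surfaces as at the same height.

The faster flow above has the lower pressure; Bernoulli (same height) gives ΔP = ½ρ(v_up² − v_low²).
ΔP = ½·0.975·(134² − 102²) = 3680 Pa.
Lift = ΔP · A = 3680 × 28.1 = 103000 N.

103 kN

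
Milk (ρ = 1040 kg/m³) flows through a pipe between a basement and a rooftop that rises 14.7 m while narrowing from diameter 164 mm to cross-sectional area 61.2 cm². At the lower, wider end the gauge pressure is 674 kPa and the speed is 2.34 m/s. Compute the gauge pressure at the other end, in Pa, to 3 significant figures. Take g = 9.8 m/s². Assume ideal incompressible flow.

By continuity, v₂ = v₁·A₁/A₂ = 2.34·(211/61.2) = 8.08 m/s.
Applying Bernoulli between the two ends and solving for P₂: P₂ = P₁ + ½ρ(v₁² − v₂²) − ρgΔh.
P₂ = 674000 + ½·1040·(2.34² − 8.08²) − 1040·9.8·(+14.7) = 674000 + (-31100) − (150000) = 493000 Pa.

493000 Pa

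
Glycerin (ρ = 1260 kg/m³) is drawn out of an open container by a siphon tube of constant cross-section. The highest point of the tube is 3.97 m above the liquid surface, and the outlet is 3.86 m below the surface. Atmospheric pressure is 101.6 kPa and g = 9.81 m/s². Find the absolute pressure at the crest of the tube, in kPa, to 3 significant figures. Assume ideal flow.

The outlet speed comes from Torricelli: v = √(2g·3.86) = 8.70 m/s.
With constant cross-section the crest speed equals v; applying Bernoulli from the surface up to the crest, P_top = P_atm − ½ρv² − ρg·h_top.
P_top = 101600 − ½·1260·8.70² − 1260·9.81·3.97 = 4820 Pa.

P_top ≈ 4.82 kPa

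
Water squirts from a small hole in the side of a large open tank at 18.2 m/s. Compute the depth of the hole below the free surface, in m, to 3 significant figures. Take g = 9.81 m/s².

16.9 m

Torricelli: v = √(2gh), so h = v²/(2g).
h = 18.2²/(2·9.81) = 331/19.62 = 16.9 m.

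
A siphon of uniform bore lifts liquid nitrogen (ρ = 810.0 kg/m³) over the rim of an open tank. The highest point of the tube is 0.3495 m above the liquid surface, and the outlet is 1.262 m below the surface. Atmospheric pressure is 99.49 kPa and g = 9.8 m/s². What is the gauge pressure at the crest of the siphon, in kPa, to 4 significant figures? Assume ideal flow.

P_gauge = -12.79 kPa

From the surface to the outlet (both open to atmosphere, surface at rest): v = √(2g·h_out) = √(2·9.8·1.262) = 4.973 m/s.
Continuity keeps v the same throughout the tube; from surface to crest, P_atm + 0 = P_top + ½ρv² + ρg·h_top.
P_top = 99490 − ½·810.0·4.973² − 810.0·9.8·0.3495 = 86700 Pa. So P_gauge = P_top − P_atm = -12790 Pa.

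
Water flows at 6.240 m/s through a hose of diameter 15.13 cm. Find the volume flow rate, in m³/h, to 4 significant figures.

Q ≈ 403.9 m³/h

Q = A·v = 0.01798 m² × 6.240 m/s = 0.1122 m³/s.
Converting: 0.1122 m³/s × 3600 = 403.9 m³/h.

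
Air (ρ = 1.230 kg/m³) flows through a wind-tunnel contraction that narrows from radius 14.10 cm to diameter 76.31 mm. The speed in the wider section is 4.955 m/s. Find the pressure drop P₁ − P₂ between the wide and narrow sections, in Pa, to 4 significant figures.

ΔP = 2801 Pa

Mass conservation (A₁v₁ = A₂v₂) gives v₂ = 4.955 × 624.6/45.74 = 67.67 m/s.
Bernoulli (h₁ = h₂): P₁ − P₂ = ½ρ(v₂² − v₁²).
P₁ − P₂ = ½·1.230·(67.67² − 4.955²) = ½·1.230·4554 = 2801 Pa.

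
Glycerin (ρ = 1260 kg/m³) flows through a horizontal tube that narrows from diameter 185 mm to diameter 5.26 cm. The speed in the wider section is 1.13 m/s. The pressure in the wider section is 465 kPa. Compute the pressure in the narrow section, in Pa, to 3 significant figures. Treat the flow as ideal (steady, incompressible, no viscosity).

The volume flow rate is constant, so v₂ = (A₁/A₂)v₁ = (269/21.7)·1.13 = 14.0 m/s.
Along the horizontal streamline, P + ½ρv² is constant.
P₂ = P₁ − ½ρ(v₂² − v₁²) = 465000 − ½·1260·(14.0² − 1.13²) = 465000 − 122000 = 343000 Pa.

P₂ = 343000 Pa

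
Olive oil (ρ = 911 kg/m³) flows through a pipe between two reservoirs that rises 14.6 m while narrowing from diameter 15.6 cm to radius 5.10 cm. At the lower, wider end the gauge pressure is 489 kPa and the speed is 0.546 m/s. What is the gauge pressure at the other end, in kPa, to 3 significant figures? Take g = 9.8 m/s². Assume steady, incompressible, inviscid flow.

P₂ ≈ 358 kPa

Mass conservation (A₁v₁ = A₂v₂) gives v₂ = 0.546 × 191/81.7 = 1.28 m/s.
Energy conservation along the streamline gives P₂ = P₁ − ½ρ(v₂² − v₁²) − ρg(h₂ − h₁).
P₂ = 489000 + ½·911·(0.546² − 1.28²) − 911·9.8·(+14.6) = 489000 + (-607) − (130000) = 358000 Pa.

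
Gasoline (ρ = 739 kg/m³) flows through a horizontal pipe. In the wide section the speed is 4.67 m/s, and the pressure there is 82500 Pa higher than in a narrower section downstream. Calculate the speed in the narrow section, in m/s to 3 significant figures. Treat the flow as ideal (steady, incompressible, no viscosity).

Along the level pipe P + ½ρv² is conserved, hence v₂² = v₁² + 2(P₁ − P₂)/ρ.
v₂ = √(4.67² + 2·82500/739) = √(21.8 + 223) = 15.7 m/s.

v₂ ≈ 15.7 m/s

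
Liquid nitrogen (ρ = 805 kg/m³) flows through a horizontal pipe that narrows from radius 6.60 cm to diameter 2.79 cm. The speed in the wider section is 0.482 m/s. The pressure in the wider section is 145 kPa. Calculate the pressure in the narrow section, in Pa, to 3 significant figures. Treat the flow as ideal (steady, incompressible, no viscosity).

98200 Pa

By continuity, v₂ = v₁·A₁/A₂ = 0.482·(137/6.11) = 10.8 m/s.
With no height change, Bernoulli's equation is P₁ + ½ρv₁² = P₂ + ½ρv₂².
P₂ = P₁ − ½ρ(v₂² − v₁²) = 145000 − ½·805·(10.8² − 0.482²) = 145000 − 46800 = 98200 Pa.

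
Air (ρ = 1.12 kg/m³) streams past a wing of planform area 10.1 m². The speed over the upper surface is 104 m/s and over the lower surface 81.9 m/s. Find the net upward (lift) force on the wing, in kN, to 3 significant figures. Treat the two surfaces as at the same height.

F ≈ 23.2 kN

The faster flow above has the lower pressure; Bernoulli (same height) gives ΔP = ½ρ(v_up² − v_low²).
ΔP = ½·1.12·(104² − 81.9²) = 2300 Pa.
Lift = ΔP · A = 2300 × 10.1 = 23200 N.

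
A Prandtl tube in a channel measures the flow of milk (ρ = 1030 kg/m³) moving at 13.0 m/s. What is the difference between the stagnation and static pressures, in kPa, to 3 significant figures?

At the stagnation point the flow is brought to rest, so Bernoulli gives P_stag − P_static = ½ρv².
ΔP = ½·1030·13.0² = 87000 Pa.

ΔP = 87.0 kPa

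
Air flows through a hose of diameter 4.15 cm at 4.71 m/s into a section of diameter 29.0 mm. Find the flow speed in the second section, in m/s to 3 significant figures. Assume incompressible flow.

By continuity, v₂ = v₁·A₁/A₂ = 4.71·(13.5/6.61) = 9.65 m/s.

v₂ ≈ 9.65 m/s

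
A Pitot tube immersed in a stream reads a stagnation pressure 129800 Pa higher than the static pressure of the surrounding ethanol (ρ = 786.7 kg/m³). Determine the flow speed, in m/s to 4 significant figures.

The dynamic pressure equals the rise in static pressure at the stagnation point: ΔP = ½ρv².
v = √(2ΔP/ρ) = √(2·129800/786.7) = 18.17 m/s.

18.17 m/s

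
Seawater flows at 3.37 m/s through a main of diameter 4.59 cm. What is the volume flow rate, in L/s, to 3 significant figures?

Q = A·v = 0.00165 m² × 3.37 m/s = 0.00558 m³/s.
Converting: 0.00558 m³/s × 1000 = 5.58 L/s.

Q ≈ 5.58 L/s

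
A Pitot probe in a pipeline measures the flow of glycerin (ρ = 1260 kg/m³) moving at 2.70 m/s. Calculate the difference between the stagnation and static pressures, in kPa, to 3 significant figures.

ΔP ≈ 4.59 kPa

Bernoulli between the free stream and the stagnation point: ½ρv² = P_stag − P_static.
ΔP = ½·1260·2.70² = 4590 Pa.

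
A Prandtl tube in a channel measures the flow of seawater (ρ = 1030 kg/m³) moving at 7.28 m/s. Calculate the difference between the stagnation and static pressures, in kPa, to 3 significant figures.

ΔP ≈ 27.3 kPa

The dynamic pressure equals the rise in static pressure at the stagnation point: ΔP = ½ρv².
ΔP = ½·1030·7.28² = 27300 Pa.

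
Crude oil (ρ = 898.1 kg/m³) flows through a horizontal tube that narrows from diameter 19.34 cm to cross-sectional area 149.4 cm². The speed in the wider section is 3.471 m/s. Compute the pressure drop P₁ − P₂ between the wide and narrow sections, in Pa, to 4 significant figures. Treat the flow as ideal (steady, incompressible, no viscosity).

The volume flow rate is constant, so v₂ = (A₁/A₂)v₁ = (293.8/149.4)·3.471 = 6.825 m/s.
Bernoulli (h₁ = h₂): P₁ − P₂ = ½ρ(v₂² − v₁²).
P₁ − P₂ = ½·898.1·(6.825² − 3.471²) = ½·898.1·34.53 = 15510 Pa.

ΔP ≈ 15510 Pa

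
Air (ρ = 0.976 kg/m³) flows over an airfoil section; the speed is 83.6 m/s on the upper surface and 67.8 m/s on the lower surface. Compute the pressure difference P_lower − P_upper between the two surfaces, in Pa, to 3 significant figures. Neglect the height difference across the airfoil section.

ΔP ≈ 1170 Pa

With negligible Δh, P + ½ρv² is constant, so P_low − P_up = ½ρ(v_up² − v_low²).
ΔP = ½·0.976·(83.6² − 67.8²) = 1170 Pa.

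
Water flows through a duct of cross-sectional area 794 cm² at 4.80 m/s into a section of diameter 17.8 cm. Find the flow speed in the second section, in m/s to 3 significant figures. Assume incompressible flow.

Mass conservation (A₁v₁ = A₂v₂) gives v₂ = 4.80 × 794/249 = 15.3 m/s.

v₂ ≈ 15.3 m/s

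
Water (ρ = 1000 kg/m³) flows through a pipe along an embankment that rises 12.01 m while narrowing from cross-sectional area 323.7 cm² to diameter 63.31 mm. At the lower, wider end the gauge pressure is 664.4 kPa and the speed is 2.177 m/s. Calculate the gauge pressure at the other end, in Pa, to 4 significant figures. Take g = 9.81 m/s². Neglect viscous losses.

298400 Pa

Continuity gives A₁v₁ = A₂v₂, so v₂ = (323.7 cm²)/(31.48 cm²) × 2.177 m/s = 22.39 m/s.
Energy conservation along the streamline gives P₂ = P₁ − ½ρ(v₂² − v₁²) − ρg(h₂ − h₁).
P₂ = 664400 + ½·1000·(2.177² − 22.39²) − 1000·9.81·(+12.01) = 664400 + (-248200) − (117800) = 298400 Pa.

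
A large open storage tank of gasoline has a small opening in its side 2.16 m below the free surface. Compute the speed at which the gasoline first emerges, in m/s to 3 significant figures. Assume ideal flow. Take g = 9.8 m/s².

v ≈ 6.51 m/s

Bernoulli from surface to hole (P equal, v_surface ≈ 0): v = √(2gh) = √(2×9.8×2.16) = 6.51 m/s.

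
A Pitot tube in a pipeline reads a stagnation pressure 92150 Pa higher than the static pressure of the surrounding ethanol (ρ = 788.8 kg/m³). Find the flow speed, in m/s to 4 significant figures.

v = 15.29 m/s

At the stagnation point the flow is brought to rest, so Bernoulli gives P_stag − P_static = ½ρv².
v = √(2ΔP/ρ) = √(2·92150/788.8) = 15.29 m/s.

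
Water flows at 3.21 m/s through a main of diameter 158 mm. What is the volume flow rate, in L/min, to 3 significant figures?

Q = A·v = 0.0196 m² × 3.21 m/s = 0.0629 m³/s.
Converting: 0.0629 m³/s × 60000 = 3780 L/min.

3780 L/min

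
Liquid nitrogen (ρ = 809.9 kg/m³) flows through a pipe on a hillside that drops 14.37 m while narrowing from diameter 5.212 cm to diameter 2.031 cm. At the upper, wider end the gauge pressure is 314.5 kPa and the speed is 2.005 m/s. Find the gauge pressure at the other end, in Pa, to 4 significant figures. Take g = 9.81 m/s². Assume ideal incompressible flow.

P₂ ≈ 359700 Pa

Continuity gives A₁v₁ = A₂v₂, so v₂ = (21.34 cm²)/(3.240 cm²) × 2.005 m/s = 13.20 m/s.
Applying Bernoulli between the two ends and solving for P₂: P₂ = P₁ + ½ρ(v₁² − v₂²) − ρgΔh.
P₂ = 314500 + ½·809.9·(2.005² − 13.20²) − 809.9·9.81·(−14.37) = 314500 + (-68970) − (-114200) = 359700 Pa.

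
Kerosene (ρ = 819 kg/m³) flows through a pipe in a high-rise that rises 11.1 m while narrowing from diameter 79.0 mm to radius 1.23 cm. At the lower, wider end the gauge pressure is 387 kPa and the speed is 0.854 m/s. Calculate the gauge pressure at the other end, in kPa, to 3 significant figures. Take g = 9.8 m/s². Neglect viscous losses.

Mass conservation (A₁v₁ = A₂v₂) gives v₂ = 0.854 × 49.0/4.75 = 8.81 m/s.
Applying Bernoulli between the two ends and solving for P₂: P₂ = P₁ + ½ρ(v₁² − v₂²) − ρgΔh.
P₂ = 387000 + ½·819·(0.854² − 8.81²) − 819·9.8·(+11.1) = 387000 + (-31500) − (89100) = 266000 Pa.

P₂ = 266 kPa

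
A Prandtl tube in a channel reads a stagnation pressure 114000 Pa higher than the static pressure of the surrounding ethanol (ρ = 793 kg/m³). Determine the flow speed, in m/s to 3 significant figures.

The dynamic pressure equals the rise in static pressure at the stagnation point: ΔP = ½ρv².
v = √(2ΔP/ρ) = √(2·114000/793) = 17.0 m/s.

v ≈ 17.0 m/s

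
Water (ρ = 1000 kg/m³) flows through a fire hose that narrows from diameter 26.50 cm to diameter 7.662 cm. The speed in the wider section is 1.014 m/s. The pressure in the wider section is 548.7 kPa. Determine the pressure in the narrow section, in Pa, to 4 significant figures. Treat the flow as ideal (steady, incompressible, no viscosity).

P₂ ≈ 475700 Pa

The volume flow rate is constant, so v₂ = (A₁/A₂)v₁ = (551.5/46.11)·1.014 = 12.13 m/s.
Bernoulli (h₁ = h₂): P₁ − P₂ = ½ρ(v₂² − v₁²).
P₂ = P₁ − ½ρ(v₂² − v₁²) = 548700 − ½·1000·(12.13² − 1.014²) = 548700 − 73050 = 475700 Pa.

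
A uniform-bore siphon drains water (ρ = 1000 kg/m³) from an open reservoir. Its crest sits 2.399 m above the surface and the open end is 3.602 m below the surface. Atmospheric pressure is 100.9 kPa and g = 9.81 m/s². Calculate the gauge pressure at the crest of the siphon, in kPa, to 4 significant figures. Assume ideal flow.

P_gauge = -58.87 kPa

Bernoulli surface→outlet gives ½v² = g·h_out, so v = √(2·9.81·3.602) = 8.407 m/s.
With constant cross-section the crest speed equals v; applying Bernoulli from the surface up to the crest, P_top = P_atm − ½ρv² − ρg·h_top.
P_top = 100900 − ½·1000·8.407² − 1000·9.81·2.399 = 42030 Pa. So P_gauge = P_top − P_atm = -58870 Pa.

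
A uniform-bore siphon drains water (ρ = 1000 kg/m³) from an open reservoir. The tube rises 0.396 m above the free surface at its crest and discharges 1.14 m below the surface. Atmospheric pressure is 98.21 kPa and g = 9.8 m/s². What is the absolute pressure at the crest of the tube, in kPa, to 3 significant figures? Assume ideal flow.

83.2 kPa

From the surface to the outlet (both open to atmosphere, surface at rest): v = √(2g·h_out) = √(2·9.8·1.14) = 4.73 m/s.
The bore is uniform, so the speed at the crest is the same v. Bernoulli surface→crest: P_atm = P_top + ½ρv² + ρg·h_top.
P_top = 98210 − ½·1000·4.73² − 1000·9.8·0.396 = 83200 Pa.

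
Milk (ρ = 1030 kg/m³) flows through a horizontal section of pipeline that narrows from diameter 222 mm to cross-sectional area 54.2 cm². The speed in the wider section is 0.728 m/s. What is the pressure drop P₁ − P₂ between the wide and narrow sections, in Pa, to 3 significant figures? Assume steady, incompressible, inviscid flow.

Continuity gives A₁v₁ = A₂v₂, so v₂ = (387 cm²)/(54.2 cm²) × 0.728 m/s = 5.20 m/s.
Along the horizontal streamline, P + ½ρv² is constant.
P₁ − P₂ = ½·1030·(5.20² − 0.728²) = ½·1030·26.5 = 13600 Pa.

ΔP ≈ 13600 Pa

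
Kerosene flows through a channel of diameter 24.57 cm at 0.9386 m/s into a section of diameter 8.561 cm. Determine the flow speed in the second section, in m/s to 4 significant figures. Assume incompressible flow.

Continuity gives A₁v₁ = A₂v₂, so v₂ = (474.1 cm²)/(57.56 cm²) × 0.9386 m/s = 7.731 m/s.

v₂ ≈ 7.731 m/s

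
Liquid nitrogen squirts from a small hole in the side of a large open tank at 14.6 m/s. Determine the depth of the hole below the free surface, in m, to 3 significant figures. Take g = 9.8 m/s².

Inverting v = √(2gh) gives h = v² / 2g.
h = 14.6²/(2·9.8) = 213/19.60 = 10.9 m.

h ≈ 10.9 m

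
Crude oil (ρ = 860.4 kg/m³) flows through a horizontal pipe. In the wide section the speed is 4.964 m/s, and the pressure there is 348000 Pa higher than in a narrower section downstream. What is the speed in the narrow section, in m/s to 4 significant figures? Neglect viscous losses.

v₂ = 28.87 m/s

Horizontal Bernoulli: P₁ + ½ρv₁² = P₂ + ½ρv₂², so v₂² = v₁² + 2(P₁ − P₂)/ρ.
v₂ = √(4.964² + 2·348000/860.4) = √(24.64 + 808.9) = 28.87 m/s.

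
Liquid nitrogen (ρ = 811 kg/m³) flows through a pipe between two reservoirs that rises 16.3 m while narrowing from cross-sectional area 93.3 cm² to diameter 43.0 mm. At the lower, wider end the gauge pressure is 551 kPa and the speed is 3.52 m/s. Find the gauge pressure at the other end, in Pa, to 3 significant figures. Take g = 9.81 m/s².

P₂ = 219000 Pa

By continuity, v₂ = v₁·A₁/A₂ = 3.52·(93.3/14.5) = 22.6 m/s.
Bernoulli: P₁ + ½ρv₁² + ρg h₁ = P₂ + ½ρv₂² + ρg h₂, so P₂ = P₁ + ½ρ(v₁² − v₂²) − ρg(h₂ − h₁).
P₂ = 551000 + ½·811·(3.52² − 22.6²) − 811·9.81·(+16.3) = 551000 + (-202000) − (130000) = 219000 Pa.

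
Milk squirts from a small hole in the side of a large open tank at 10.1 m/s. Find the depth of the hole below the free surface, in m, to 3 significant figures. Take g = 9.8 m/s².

Inverting v = √(2gh) gives h = v² / 2g.
h = 10.1²/(2·9.8) = 102/19.60 = 5.20 m.

5.20 m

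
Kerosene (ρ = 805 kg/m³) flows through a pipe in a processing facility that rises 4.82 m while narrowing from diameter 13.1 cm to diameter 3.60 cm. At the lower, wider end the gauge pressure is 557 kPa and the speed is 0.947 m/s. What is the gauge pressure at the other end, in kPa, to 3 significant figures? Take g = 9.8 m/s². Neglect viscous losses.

P₂ = 456 kPa

Mass conservation (A₁v₁ = A₂v₂) gives v₂ = 0.947 × 135/10.2 = 12.5 m/s.
Applying Bernoulli between the two ends and solving for P₂: P₂ = P₁ + ½ρ(v₁² − v₂²) − ρgΔh.
P₂ = 557000 + ½·805·(0.947² − 12.5²) − 805·9.8·(+4.82) = 557000 + (-62900) − (38000) = 456000 Pa.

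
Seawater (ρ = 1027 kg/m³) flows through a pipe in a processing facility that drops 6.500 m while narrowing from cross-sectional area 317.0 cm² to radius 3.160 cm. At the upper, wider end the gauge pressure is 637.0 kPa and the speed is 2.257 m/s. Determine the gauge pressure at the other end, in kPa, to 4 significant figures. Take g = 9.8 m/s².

437.9 kPa

The volume flow rate is constant, so v₂ = (A₁/A₂)v₁ = (317.0/31.37)·2.257 = 22.81 m/s.
Applying Bernoulli between the two ends and solving for P₂: P₂ = P₁ + ½ρ(v₁² − v₂²) − ρgΔh.
P₂ = 637000 + ½·1027·(2.257² − 22.81²) − 1027·9.8·(−6.500) = 637000 + (-264500) − (-65420) = 437900 Pa.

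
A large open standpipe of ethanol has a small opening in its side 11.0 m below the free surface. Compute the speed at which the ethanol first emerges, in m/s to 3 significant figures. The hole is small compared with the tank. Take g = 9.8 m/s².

Torricelli's result v = √(2gh) gives v = √(2·9.8·11.0) = 14.7 m/s.

14.7 m/s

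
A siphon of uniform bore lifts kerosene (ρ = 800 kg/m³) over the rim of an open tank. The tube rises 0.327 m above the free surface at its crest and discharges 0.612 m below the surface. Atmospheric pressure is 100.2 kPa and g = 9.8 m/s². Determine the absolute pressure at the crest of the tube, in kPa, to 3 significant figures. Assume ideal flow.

P_top ≈ 92.8 kPa

Bernoulli surface→outlet gives ½v² = g·h_out, so v = √(2·9.8·0.612) = 3.46 m/s.
Continuity keeps v the same throughout the tube; from surface to crest, P_atm + 0 = P_top + ½ρv² + ρg·h_top.
P_top = 100200 − ½·800·3.46² − 800·9.8·0.327 = 92800 Pa.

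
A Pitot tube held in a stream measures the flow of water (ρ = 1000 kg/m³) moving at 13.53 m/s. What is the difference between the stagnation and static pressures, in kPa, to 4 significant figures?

The dynamic pressure equals the rise in static pressure at the stagnation point: ΔP = ½ρv².
ΔP = ½·1000·13.53² = 91530 Pa.

91.53 kPa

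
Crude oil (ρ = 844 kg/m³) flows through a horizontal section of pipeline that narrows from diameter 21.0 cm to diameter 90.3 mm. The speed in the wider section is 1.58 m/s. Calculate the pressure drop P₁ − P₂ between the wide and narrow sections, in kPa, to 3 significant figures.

ΔP ≈ 29.8 kPa

The volume flow rate is constant, so v₂ = (A₁/A₂)v₁ = (346/64.0)·1.58 = 8.55 m/s.
With no height change, Bernoulli's equation is P₁ + ½ρv₁² = P₂ + ½ρv₂².
P₁ − P₂ = ½·844·(8.55² − 1.58²) = ½·844·70.5 = 29800 Pa.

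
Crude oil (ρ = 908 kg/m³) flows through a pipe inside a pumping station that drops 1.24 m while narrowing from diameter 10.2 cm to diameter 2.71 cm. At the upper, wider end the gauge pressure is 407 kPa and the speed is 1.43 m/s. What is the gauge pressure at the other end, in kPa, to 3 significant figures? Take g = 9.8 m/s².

P₂ ≈ 233 kPa

Mass conservation (A₁v₁ = A₂v₂) gives v₂ = 1.43 × 81.7/5.77 = 20.3 m/s.
Energy conservation along the streamline gives P₂ = P₁ − ½ρ(v₂² − v₁²) − ρg(h₂ − h₁).
P₂ = 407000 + ½·908·(1.43² − 20.3²) − 908·9.8·(−1.24) = 407000 + (-185000) − (-11000) = 233000 Pa.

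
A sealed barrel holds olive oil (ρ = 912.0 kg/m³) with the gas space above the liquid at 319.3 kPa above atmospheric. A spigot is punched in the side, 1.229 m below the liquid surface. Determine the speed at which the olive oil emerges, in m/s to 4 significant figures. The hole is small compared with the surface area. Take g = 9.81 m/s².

Take point 1 at the surface (v₁ ≈ 0) and point 2 at the hole (at atmospheric pressure). Bernoulli: P₁ + ρg h = P_atm + ½ρv₂².
With P₁ − P_atm = 319300 Pa, v₂ = √(2gh + 2ΔP/ρ) = √(2·9.81·1.229 + 2·319300/912.0) = 26.91 m/s.

v ≈ 26.91 m/s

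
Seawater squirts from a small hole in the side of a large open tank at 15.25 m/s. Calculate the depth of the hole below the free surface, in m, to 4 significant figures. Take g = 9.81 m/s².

Torricelli: v = √(2gh), so h = v²/(2g).
h = 15.25²/(2·9.81) = 232.6/19.62 = 11.85 m.

11.85 m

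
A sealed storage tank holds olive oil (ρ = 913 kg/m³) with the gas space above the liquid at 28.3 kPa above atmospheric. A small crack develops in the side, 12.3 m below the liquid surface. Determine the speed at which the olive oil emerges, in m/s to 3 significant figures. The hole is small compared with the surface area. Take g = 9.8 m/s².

Take point 1 at the surface (v₁ ≈ 0) and point 2 at the hole (at atmospheric pressure). Bernoulli: P₁ + ρg h = P_atm + ½ρv₂².
With P₁ − P_atm = 28300 Pa, v₂ = √(2gh + 2ΔP/ρ) = √(2·9.8·12.3 + 2·28300/913) = 17.4 m/s.

17.4 m/s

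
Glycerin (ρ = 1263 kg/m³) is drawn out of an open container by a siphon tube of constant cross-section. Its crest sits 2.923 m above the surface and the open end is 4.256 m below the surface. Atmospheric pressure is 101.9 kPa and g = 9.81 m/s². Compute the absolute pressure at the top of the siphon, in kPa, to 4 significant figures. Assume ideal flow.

12.95 kPa

The outlet speed comes from Torricelli: v = √(2g·4.256) = 9.138 m/s.
The bore is uniform, so the speed at the crest is the same v. Bernoulli surface→crest: P_atm = P_top + ½ρv² + ρg·h_top.
P_top = 101900 − ½·1263·9.138² − 1263·9.81·2.923 = 12950 Pa.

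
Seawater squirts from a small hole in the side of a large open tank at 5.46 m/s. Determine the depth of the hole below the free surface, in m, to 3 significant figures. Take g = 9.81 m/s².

Torricelli: v = √(2gh), so h = v²/(2g).
h = 5.46²/(2·9.81) = 29.8/19.62 = 1.52 m.

h ≈ 1.52 m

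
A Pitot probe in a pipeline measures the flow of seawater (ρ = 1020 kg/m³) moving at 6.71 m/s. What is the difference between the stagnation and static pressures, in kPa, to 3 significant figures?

ΔP ≈ 23.0 kPa

At the stagnation point the flow is brought to rest, so Bernoulli gives P_stag − P_static = ½ρv².
ΔP = ½·1020·6.71² = 23000 Pa.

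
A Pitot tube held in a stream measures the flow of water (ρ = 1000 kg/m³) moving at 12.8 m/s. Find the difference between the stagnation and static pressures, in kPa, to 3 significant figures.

The dynamic pressure equals the rise in static pressure at the stagnation point: ΔP = ½ρv².
ΔP = ½·1000·12.8² = 81900 Pa.

ΔP = 81.9 kPa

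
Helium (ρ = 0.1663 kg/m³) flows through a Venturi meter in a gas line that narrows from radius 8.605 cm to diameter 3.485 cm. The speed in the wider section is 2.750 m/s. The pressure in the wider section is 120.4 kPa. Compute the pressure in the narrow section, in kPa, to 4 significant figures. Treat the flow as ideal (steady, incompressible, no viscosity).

Mass conservation (A₁v₁ = A₂v₂) gives v₂ = 2.750 × 232.6/9.539 = 67.06 m/s.
The pipe is horizontal, so Bernoulli reduces to P₁ + ½ρv₁² = P₂ + ½ρv₂².
P₂ = P₁ − ½ρ(v₂² − v₁²) = 120400 − ½·0.1663·(67.06² − 2.750²) = 120400 − 373.3 = 120000 Pa.

120.0 kPa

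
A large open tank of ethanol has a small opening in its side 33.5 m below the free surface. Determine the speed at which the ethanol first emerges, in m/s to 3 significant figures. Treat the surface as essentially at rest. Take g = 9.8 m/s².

With the surface at rest and both surface and jet at atmospheric pressure, Bernoulli gives ρg h = ½ρv², so v = √(2gh) = √(2·9.8·33.5) = 25.6 m/s.

v ≈ 25.6 m/s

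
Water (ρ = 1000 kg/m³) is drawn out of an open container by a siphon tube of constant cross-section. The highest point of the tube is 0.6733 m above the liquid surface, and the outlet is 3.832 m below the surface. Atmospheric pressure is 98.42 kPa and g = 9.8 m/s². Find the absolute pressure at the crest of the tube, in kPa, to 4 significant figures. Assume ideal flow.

Bernoulli surface→outlet gives ½v² = g·h_out, so v = √(2·9.8·3.832) = 8.666 m/s.
With constant cross-section the crest speed equals v; applying Bernoulli from the surface up to the crest, P_top = P_atm − ½ρv² − ρg·h_top.
P_top = 98420 − ½·1000·8.666² − 1000·9.8·0.6733 = 54270 Pa.

P_top ≈ 54.27 kPa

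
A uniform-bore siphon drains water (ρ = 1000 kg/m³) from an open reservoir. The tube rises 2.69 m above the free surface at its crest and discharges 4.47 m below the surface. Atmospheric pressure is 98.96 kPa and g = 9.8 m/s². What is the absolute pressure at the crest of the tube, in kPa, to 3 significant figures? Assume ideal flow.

From the surface to the outlet (both open to atmosphere, surface at rest): v = √(2g·h_out) = √(2·9.8·4.47) = 9.36 m/s.
With constant cross-section the crest speed equals v; applying Bernoulli from the surface up to the crest, P_top = P_atm − ½ρv² − ρg·h_top.
P_top = 98960 − ½·1000·9.36² − 1000·9.8·2.69 = 28800 Pa.

P_top = 28.8 kPa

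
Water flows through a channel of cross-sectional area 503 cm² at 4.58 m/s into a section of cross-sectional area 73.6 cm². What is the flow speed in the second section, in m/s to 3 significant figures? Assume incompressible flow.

By continuity, v₂ = v₁·A₁/A₂ = 4.58·(503/73.6) = 31.3 m/s.

v₂ ≈ 31.3 m/s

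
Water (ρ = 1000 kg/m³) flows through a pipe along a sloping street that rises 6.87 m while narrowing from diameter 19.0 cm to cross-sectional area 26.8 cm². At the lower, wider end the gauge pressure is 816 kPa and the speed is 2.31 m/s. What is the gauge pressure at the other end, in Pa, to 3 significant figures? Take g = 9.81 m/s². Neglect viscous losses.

P₂ ≈ 453000 Pa

Continuity gives A₁v₁ = A₂v₂, so v₂ = (284 cm²)/(26.8 cm²) × 2.31 m/s = 24.4 m/s.
Energy conservation along the streamline gives P₂ = P₁ − ½ρ(v₂² − v₁²) − ρg(h₂ − h₁).
P₂ = 816000 + ½·1000·(2.31² − 24.4²) − 1000·9.81·(+6.87) = 816000 + (-296000) − (67400) = 453000 Pa.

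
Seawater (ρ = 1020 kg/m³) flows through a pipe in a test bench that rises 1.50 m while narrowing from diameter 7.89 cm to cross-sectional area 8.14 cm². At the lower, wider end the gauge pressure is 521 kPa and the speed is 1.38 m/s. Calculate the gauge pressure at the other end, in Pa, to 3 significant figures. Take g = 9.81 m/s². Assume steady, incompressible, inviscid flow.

472000 Pa

The volume flow rate is constant, so v₂ = (A₁/A₂)v₁ = (48.9/8.14)·1.38 = 8.29 m/s.
Energy conservation along the streamline gives P₂ = P₁ − ½ρ(v₂² − v₁²) − ρg(h₂ − h₁).
P₂ = 521000 + ½·1020·(1.38² − 8.29²) − 1020·9.81·(+1.50) = 521000 + (-34100) − (15000) = 472000 Pa.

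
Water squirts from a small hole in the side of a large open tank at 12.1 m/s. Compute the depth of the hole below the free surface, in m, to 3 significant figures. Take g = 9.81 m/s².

Torricelli: v = √(2gh), so h = v²/(2g).
h = 12.1²/(2·9.81) = 146/19.62 = 7.46 m.

7.46 m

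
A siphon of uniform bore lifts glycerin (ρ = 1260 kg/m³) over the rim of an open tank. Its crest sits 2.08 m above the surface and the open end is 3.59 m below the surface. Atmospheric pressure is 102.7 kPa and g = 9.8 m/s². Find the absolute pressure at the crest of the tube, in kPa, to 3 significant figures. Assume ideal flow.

P_top = 32.7 kPa

The outlet speed comes from Torricelli: v = √(2g·3.59) = 8.39 m/s.
Continuity keeps v the same throughout the tube; from surface to crest, P_atm + 0 = P_top + ½ρv² + ρg·h_top.
P_top = 102700 − ½·1260·8.39² − 1260·9.8·2.08 = 32700 Pa.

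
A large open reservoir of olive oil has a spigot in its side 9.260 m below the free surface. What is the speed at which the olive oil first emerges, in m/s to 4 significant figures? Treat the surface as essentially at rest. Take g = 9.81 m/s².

Torricelli's result v = √(2gh) gives v = √(2·9.81·9.260) = 13.48 m/s.

v ≈ 13.48 m/s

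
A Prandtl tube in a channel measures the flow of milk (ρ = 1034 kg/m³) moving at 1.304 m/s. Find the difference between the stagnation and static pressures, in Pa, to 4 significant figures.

The dynamic pressure equals the rise in static pressure at the stagnation point: ΔP = ½ρv².
ΔP = ½·1034·1.304² = 879.1 Pa.

ΔP = 879.1 Pa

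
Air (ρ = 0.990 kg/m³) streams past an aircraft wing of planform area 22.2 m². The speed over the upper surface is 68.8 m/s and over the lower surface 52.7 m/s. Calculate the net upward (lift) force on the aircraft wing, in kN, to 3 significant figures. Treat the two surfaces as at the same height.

With equal heights on the two surfaces, Bernoulli gives P_lower − P_upper = ½ρ(v_upper² − v_lower²).
ΔP = ½·0.990·(68.8² − 52.7²) = 968 Pa.
Lift = ΔP · A = 968 × 22.2 = 21500 N.

F = 21.5 kN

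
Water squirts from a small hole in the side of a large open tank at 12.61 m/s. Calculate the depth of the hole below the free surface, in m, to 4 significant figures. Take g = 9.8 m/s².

h ≈ 8.113 m

Inverting v = √(2gh) gives h = v² / 2g.
h = 12.61²/(2·9.8) = 159.0/19.60 = 8.113 m.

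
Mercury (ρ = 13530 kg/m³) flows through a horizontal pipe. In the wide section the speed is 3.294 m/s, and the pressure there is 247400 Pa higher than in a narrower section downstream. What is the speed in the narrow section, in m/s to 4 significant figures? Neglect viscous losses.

Horizontal Bernoulli: P₁ + ½ρv₁² = P₂ + ½ρv₂², so v₂² = v₁² + 2(P₁ − P₂)/ρ.
v₂ = √(3.294² + 2·247400/13530) = √(10.85 + 36.57) = 6.886 m/s.

6.886 m/s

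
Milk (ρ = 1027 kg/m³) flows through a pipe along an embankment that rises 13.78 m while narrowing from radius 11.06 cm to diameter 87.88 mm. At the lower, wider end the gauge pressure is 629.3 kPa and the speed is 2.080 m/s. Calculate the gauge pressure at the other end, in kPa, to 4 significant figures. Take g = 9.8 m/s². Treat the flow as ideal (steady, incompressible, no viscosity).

P₂ ≈ 403.7 kPa

The volume flow rate is constant, so v₂ = (A₁/A₂)v₁ = (384.3/60.66)·2.080 = 13.18 m/s.
Bernoulli: P₁ + ½ρv₁² + ρg h₁ = P₂ + ½ρv₂² + ρg h₂, so P₂ = P₁ + ½ρ(v₁² − v₂²) − ρg(h₂ − h₁).
P₂ = 629300 + ½·1027·(2.080² − 13.18²) − 1027·9.8·(+13.78) = 629300 + (-86950) − (138700) = 403700 Pa.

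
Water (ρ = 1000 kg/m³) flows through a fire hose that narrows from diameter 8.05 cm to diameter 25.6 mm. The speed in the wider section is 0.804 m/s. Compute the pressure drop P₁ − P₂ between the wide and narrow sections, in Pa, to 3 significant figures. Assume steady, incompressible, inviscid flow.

ΔP ≈ 31300 Pa

By continuity, v₂ = v₁·A₁/A₂ = 0.804·(50.9/5.15) = 7.95 m/s.
Along the horizontal streamline, P + ½ρv² is constant.
P₁ − P₂ = ½·1000·(7.95² − 0.804²) = ½·1000·62.6 = 31300 Pa.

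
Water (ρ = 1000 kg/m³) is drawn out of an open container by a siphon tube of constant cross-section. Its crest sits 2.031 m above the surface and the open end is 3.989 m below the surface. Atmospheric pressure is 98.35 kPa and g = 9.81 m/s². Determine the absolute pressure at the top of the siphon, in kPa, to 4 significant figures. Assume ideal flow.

Bernoulli surface→outlet gives ½v² = g·h_out, so v = √(2·9.81·3.989) = 8.847 m/s.
With constant cross-section the crest speed equals v; applying Bernoulli from the surface up to the crest, P_top = P_atm − ½ρv² − ρg·h_top.
P_top = 98350 − ½·1000·8.847² − 1000·9.81·2.031 = 39290 Pa.

P_top ≈ 39.29 kPa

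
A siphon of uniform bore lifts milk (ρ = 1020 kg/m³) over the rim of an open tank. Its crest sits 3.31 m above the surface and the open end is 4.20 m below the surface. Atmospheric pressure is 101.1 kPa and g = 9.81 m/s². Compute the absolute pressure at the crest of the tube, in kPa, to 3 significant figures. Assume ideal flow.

The outlet speed comes from Torricelli: v = √(2g·4.20) = 9.08 m/s.
Continuity keeps v the same throughout the tube; from surface to crest, P_atm + 0 = P_top + ½ρv² + ρg·h_top.
P_top = 101100 − ½·1020·9.08² − 1020·9.81·3.31 = 26000 Pa.

26.0 kPa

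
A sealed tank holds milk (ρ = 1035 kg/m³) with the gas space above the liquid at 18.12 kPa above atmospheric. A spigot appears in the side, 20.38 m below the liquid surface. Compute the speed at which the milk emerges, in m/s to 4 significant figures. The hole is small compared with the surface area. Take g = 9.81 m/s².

Take point 1 at the surface (v₁ ≈ 0) and point 2 at the hole (at atmospheric pressure). Bernoulli: P₁ + ρg h = P_atm + ½ρv₂².
With P₁ − P_atm = 18120 Pa, v₂ = √(2gh + 2ΔP/ρ) = √(2·9.81·20.38 + 2·18120/1035) = 20.85 m/s.

20.85 m/s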